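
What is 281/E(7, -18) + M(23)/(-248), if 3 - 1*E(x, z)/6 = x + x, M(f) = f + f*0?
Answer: -35603/8184 ≈ -4.3503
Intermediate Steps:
M(f) = f (M(f) = f + 0 = f)
E(x, z) = 18 - 12*x (E(x, z) = 18 - 6*(x + x) = 18 - 12*x)
281/E(7, -18) + M(23)/(-248) = 281/(18 - 12*7) + 23/(-248) = 281/(18 - 84) + 23*(-1/248) = 281/(-66) - 23/248 = 281*(-1/66) - 23/248 = -281/66 - 23/248 = -35603/8184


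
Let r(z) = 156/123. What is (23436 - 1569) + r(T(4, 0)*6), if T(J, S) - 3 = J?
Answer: 896599/41 ≈ 21868.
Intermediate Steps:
T(J, S) = 3 + J
r(z) = 52/41 (r(z) = 156*(1/123) = 52/41)
(23436 - 1569) + r(T(4, 0)*6) = (23436 - 1569) + 52/41 = 21867 + 52/41 = 896599/41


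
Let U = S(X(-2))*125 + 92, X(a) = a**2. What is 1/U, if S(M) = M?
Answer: 1/592 ≈ 0.0016892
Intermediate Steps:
U = 592 (U = (-2)**2*125 + 92 = 4*125 + 92 = 500 + 92 = 592)
1/U = 1/592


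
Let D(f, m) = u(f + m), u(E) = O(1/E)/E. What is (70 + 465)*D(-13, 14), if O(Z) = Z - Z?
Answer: 0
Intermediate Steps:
O(Z) = 0
u(E) = 0 (u(E) = 0/E = 0)
D(f, m) = 0
(70 + 465)*D(-13, 14) = (70 + 465)*0 = 535*0 = 0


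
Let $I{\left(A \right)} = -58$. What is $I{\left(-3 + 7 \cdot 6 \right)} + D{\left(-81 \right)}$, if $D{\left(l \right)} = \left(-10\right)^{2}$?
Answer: $42$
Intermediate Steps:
$D{\left(l \right)} = 100$
$I{\left(-3 + 7 \cdot 6 \right)} + D{\left(-81 \right)} = -58 + 100 = 42$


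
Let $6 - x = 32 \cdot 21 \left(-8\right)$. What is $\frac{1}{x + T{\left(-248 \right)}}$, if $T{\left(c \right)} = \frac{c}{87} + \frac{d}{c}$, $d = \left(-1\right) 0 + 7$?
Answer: $\frac{21576}{116059919} \approx 0.0001859$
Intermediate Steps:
$x = 5382$ ($x = 6 - 32 \cdot 21 \left(-8\right) = 6 - 672 \left(-8\right) = 6 - -5376 = 6 + 5376 = 5382$)
$d = 7$ ($d = 0 + 7 = 7$)
$T{\left(c \right)} = \frac{7}{c} + \frac{c}{87}$ ($T{\left(c \right)} = \frac{c}{87} + \frac{7}{c} = \frac{7}{c} + \frac{c}{87}$)
$\frac{1}{x + T{\left(-248 \right)}} = \frac{1}{5382 + \left(\frac{7}{-248} + \frac{1}{87} \left(-248\right)\right)} = \frac{1}{5382 + \left(7 \left(- \frac{1}{248}\right) - \frac{248}{87}\right)} = \frac{1}{5382 - \frac{62113}{21576}} = \frac{1}{\frac{116059919}{21576}} = \frac{21576}{116059919}$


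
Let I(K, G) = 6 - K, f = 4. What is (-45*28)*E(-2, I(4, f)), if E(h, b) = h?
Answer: 2520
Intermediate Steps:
(-45*28)*E(-2, I(4, f)) = -45*28*(-2) = -1260*(-2) = 2520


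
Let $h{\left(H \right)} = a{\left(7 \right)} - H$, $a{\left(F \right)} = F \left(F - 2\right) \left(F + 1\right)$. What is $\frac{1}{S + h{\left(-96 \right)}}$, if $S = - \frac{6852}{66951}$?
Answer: $\frac{22317}{8388908} \approx 0.0026603$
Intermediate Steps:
$a{\left(F \right)} = F \left(1 + F\right) \left(-2 + F\right)$ ($a{\left(F \right)} = F \left(-2 + F\right) \left(1 + F\right) = F \left(1 + F\right) \left(-2 + F\right)$)
$h{\left(H \right)} = 280 - H$ ($h{\left(H \right)} = 7 \left(-2 + 7^{2} - 7\right) - H = 7 \left(-2 + 49 - 7\right) - H = 7 \cdot 40 - H = 280 - H$)
$S = - \frac{2284}{22317}$ ($S = \left(-6852\right) \frac{1}{66951} = - \frac{2284}{22317} \approx -0.10234$)
$\frac{1}{S + h{\left(-96 \right)}} = \frac{1}{- \frac{2284}{22317} + \left(280 - -96\right)} = \frac{1}{- \frac{2284}{22317} + \left(280 + 96\right)} = \frac{1}{- \frac{2284}{22317} + 376} = \frac{1}{\frac{8388908}{22317}} = \frac{22317}{8388908}$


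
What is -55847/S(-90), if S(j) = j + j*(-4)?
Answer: -55847/270 ≈ -206.84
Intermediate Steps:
S(j) = -3*j (S(j) = j - 4*j = -3*j)
-55847/S(-90) = -55847/((-3*(-90))) = -55847/270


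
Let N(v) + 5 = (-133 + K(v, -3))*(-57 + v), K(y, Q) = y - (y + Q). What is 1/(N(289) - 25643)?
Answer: -1/55808 ≈ -1.7919e-5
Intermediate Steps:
K(y, Q) = -Q (K(y, Q) = y - (Q + y) = y + (-Q - y) = -Q)
N(v) = 7405 - 130*v (N(v) = -5 + (-133 - 1*(-3))*(-57 + v) = -5 + (-133 + 3)*(-57 + v) = -5 - 130*(-57 + v) = -5 + (7410 - 130*v) = 7405 - 130*v)
1/(N(289) - 25643) = 1/((7405 - 130*289) - 25643) = 1/((7405 - 37570) - 25643) = 1/(-30165 - 25643) = 1/(-55808) = -1/55808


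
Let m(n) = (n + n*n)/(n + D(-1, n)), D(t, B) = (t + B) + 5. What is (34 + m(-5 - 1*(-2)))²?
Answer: 961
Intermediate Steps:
D(t, B) = 5 + B + t (D(t, B) = (B + t) + 5 = 5 + B + t)
m(n) = (n + n²)/(4 + 2*n) (m(n) = (n + n*n)/(n + (5 + n - 1)) = (n + n²)/(n + (4 + n)) = (n + n²)/(4 + 2*n))
(34 + m(-5 - 1*(-2)))² = (34 + (-5 - 1*(-2))*(1 + (-5 - 1*(-2)))/(2*(2 + (-5 - 1*(-2)))))² = (34 + (-5 + 2)*(1 + (-5 + 2))/(2*(2 + (-5 + 2))))² = (34 + (½)*(-3)*(1 - 3)/(2 - 3))² = (34 + (½)*(-3)*(-2)/(-1))² = (34 + (½)*(-3)*(-1)*(-2))² = (34 - 3)² = 31² = 961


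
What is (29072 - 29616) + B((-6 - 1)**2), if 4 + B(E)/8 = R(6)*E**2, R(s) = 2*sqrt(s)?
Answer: -576 + 38416*sqrt(6) ≈ 93524.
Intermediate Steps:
B(E) = -32 + 16*sqrt(6)*E**2 (B(E) = -32 + 8*((2*sqrt(6))*E**2) = -32 + 8*(2*sqrt(6)*E**2) = -32 + 16*sqrt(6)*E**2)
(29072 - 29616) + B((-6 - 1)**2) = (29072 - 29616) + (-32 + 16*sqrt(6)*((-6 - 1)**2)**2) = -544 + (-32 + 16*sqrt(6)*((-7)**2)**2) = -544 + (-32 + 16*sqrt(6)*49**2) = -544 + (-32 + 16*sqrt(6)*2401) = -544 + (-32 + 38416*sqrt(6)) = -576 + 38416*sqrt(6)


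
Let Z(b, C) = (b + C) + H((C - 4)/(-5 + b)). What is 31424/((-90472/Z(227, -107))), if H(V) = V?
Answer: -469396/11309 ≈ -41.506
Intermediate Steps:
Z(b, C) = C + b + (-4 + C)/(-5 + b) (Z(b, C) = (b + C) + (C - 4)/(-5 + b) = (C + b) + (-4 + C)/(-5 + b) = C + b + (-4 + C)/(-5 + b))
31424/((-90472/Z(227, -107))) = 31424/((-90472*(-5 + 227)/(-4 - 107 + (-5 + 227)*(-107 + 227)))) = 31424/((-90472*222/(-4 - 107 + 222*120))) = 31424/((-90472*222/(-4 - 107 + 26640))) = 31424/((-90472/((1/222)*26529))) = 31424/((-90472/239/2)) = 31424/((-90472*2/239)) = 31424/(-180944/239) = 31424*(-239/180944) = -469396/11309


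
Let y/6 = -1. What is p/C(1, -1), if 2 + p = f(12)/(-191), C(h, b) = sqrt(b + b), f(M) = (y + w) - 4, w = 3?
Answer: 375*I*sqrt(2)/382 ≈ 1.3883*I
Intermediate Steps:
y = -6 (y = 6*(-1) = -6)
f(M) = -7 (f(M) = (-6 + 3) - 4 = -3 - 4 = -7)
C(h, b) = sqrt(2)*sqrt(b) (C(h, b) = sqrt(2*b) = sqrt(2)*sqrt(b))
p = -375/191 (p = -2 - 7/(-191) = -2 - 7*(-1/191) = -2 + 7/191 = -375/191 ≈ -1.9634)
p/C(1, -1) = -375*(-I*sqrt(2)/2)/191 = -(-375)*I*sqrt(2)/382 = 375*I*sqrt(2)/382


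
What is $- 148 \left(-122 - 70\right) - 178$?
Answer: $28238$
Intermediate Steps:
$- 148 \left(-122 - 70\right) - 178 = \left(-148\right) \left(-192\right) - 178 = 28416 - 178 = 28238$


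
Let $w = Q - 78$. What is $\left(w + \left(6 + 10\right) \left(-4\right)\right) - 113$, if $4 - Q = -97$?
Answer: $-154$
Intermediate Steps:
$Q = 101$ ($Q = 4 - -97 = 4 + 97 = 101$)
$w = 23$ ($w = 101 - 78 = 23$)
$\left(w + \left(6 + 10\right) \left(-4\right)\right) - 113 = \left(23 + \left(6 + 10\right) \left(-4\right)\right) - 113 = \left(23 + 16 \left(-4\right)\right) - 113 = \left(23 - 64\right) - 113 = -41 - 113 = -154$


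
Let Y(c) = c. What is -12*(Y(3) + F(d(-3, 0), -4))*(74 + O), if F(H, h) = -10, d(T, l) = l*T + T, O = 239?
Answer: 26292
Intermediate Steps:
d(T, l) = T + T*l (d(T, l) = T*l + T = T + T*l)
-12*(Y(3) + F(d(-3, 0), -4))*(74 + O) = -12*(3 - 10)*(74 + 239) = -(-84)*313 = -12*(-2191) = 26292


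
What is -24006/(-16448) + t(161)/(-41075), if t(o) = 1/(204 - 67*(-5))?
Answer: 265739510051/182074631200 ≈ 1.4595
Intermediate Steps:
t(o) = 1/539 (t(o) = 1/(204 + 335) = 1/539)
-24006/(-16448) + t(161)/(-41075) = -24006/(-16448) + (1/539)/(-41075) = -24006*(-1/16448) + (1/539)*(-1/41075) = 12003/8224 - 1/22139425 = 265739510051/182074631200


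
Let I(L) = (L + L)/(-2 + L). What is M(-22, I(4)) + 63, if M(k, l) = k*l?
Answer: -25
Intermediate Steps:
I(L) = 2*L/(-2 + L) (I(L) = (2*L)/(-2 + L) = 2*L/(-2 + L))
M(-22, I(4)) + 63 = -44*4/(-2 + 4) + 63 = -44*4/2 + 63 = -22*4 + 63 = -88 + 63 = -25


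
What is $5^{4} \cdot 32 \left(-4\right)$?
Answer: $-80000$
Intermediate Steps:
$5^{4} \cdot 32 \left(-4\right) = 625 \cdot 32 \left(-4\right) = 20000 \left(-4\right) = -80000$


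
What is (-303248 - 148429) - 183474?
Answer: -635151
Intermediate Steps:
(-303248 - 148429) - 183474 = -451677 - 183474 = -635151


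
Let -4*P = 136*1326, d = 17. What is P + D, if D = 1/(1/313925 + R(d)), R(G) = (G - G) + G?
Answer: -240600641059/5336726 ≈ -45084.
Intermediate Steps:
R(G) = G (R(G) = 0 + G = G)
P = -45084 (P = -34*1326 = -¼*180336 = -45084)
D = 313925/5336726 (D = 1/(1/313925 + 17) = 1/(5336726/313925) = 313925/5336726 ≈ 0.058824)
P + D = -45084 + 313925/5336726 = -240600641059/5336726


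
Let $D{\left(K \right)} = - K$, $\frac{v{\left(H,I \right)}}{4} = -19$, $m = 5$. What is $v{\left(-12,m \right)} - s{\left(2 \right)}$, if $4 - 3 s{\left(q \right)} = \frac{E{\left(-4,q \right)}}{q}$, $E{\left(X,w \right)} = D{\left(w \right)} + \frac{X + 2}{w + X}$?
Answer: $- \frac{155}{2} \approx -77.5$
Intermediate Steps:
$v{\left(H,I \right)} = -76$ ($v{\left(H,I \right)} = 4 \left(-19\right) = -76$)
$E{\left(X,w \right)} = - w + \frac{2 + X}{X + w}$ ($E{\left(X,w \right)} = - w + \frac{X + 2}{w + X} = - w + \frac{2 + X}{X + w}$)
$s{\left(q \right)} = \frac{4}{3} - \frac{-2 - q^{2} + 4 q}{3 q \left(-4 + q\right)}$ ($s{\left(q \right)} = \frac{4}{3} - \frac{\frac{2 - 4 - q^{2} - - 4 q}{-4 + q} \frac{1}{q}}{3} = \frac{4}{3} - \frac{\frac{2 - 4 - q^{2} + 4 q}{-4 + q} \frac{1}{q}}{3} = \frac{4}{3} - \frac{\frac{-2 - q^{2} + 4 q}{-4 + q} \frac{1}{q}}{3} = \frac{4}{3} - \frac{\frac{1}{q} \frac{1}{-4 + q} \left(-2 - q^{2} + 4 q\right)}{3} = \frac{4}{3} - \frac{-2 - q^{2} + 4 q}{3 q \left(-4 + q\right)}$)
$v{\left(-12,m \right)} - s{\left(2 \right)} = -76 - \frac{2 - 40 + 5 \cdot 2^{2}}{3 \cdot 2 \left(-4 + 2\right)} = -76 - \frac{1}{3} \cdot \frac{1}{2} \frac{1}{-2} \left(2 - 40 + 5 \cdot 4\right) = -76 - \frac{1}{3} \cdot \frac{1}{2} \left(- \frac{1}{2}\right) \left(2 - 40 + 20\right) = -76 - \frac{1}{3} \cdot \frac{1}{2} \left(- \frac{1}{2}\right) \left(-18\right) = -76 - \frac{3}{2} = - \frac{155}{2}$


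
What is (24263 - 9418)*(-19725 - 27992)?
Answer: -708358865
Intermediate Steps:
(24263 - 9418)*(-19725 - 27992) = 14845*(-47717) = -708358865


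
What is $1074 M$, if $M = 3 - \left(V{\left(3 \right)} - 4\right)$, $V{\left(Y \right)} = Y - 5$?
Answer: $9666$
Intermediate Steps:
$V{\left(Y \right)} = -5 + Y$
$M = 9$ ($M = 3 - \left(\left(-5 + 3\right) - 4\right) = 3 - \left(-2 - 4\right) = 3 - -6 = 3 + 6 = 9$)
$1074 M = 1074 \cdot 9 = 9666$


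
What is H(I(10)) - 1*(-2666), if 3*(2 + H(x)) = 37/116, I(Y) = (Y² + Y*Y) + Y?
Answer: 927109/348 ≈ 2664.1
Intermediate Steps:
I(Y) = Y + 2*Y² (I(Y) = (Y² + Y²) + Y = 2*Y² + Y = Y + 2*Y²)
H(x) = -659/348 (H(x) = -2 + (37/116)/3 = -2 + (37*(1/116))/3 = -2 + (⅓)*(37/116) = -2 + 37/348 = -659/348)
H(I(10)) - 1*(-2666) = -659/348 - 1*(-2666) = -659/348 + 2666 = 927109/348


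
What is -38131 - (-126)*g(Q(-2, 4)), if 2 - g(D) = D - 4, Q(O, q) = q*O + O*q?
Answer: -35359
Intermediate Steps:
Q(O, q) = 2*O*q (Q(O, q) = O*q + O*q = 2*O*q)
g(D) = 6 - D (g(D) = 2 - (D - 4) = 2 - (-4 + D) = 2 + (4 - D) = 6 - D)
-38131 - (-126)*g(Q(-2, 4)) = -38131 - (-126)*(6 - 2*(-2)*4) = -38131 - (-126)*(6 - 1*(-16)) = -38131 - (-126)*(6 + 16) = -38131 - (-126)*22 = -38131 - 1*(-2772) = -38131 + 2772 = -35359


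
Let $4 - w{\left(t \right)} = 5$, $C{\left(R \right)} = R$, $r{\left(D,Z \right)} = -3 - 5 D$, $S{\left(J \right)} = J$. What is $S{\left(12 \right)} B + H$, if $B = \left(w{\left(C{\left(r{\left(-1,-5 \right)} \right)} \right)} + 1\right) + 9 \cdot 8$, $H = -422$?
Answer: $442$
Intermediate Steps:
$w{\left(t \right)} = -1$ ($w{\left(t \right)} = 4 - 5 = -1$)
$B = 72$ ($B = \left(-1 + 1\right) + 9 \cdot 8 = 0 + 72 = 72$)
$S{\left(12 \right)} B + H = 12 \cdot 72 - 422 = 864 - 422 = 442$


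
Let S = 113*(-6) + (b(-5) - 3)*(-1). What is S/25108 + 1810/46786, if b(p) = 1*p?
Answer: 3524715/293675722 ≈ 0.012002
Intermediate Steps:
b(p) = p
S = -670 (S = 113*(-6) + (-5 - 3)*(-1) = -678 - 8*(-1) = -678 + 8 = -670)
S/25108 + 1810/46786 = -670/25108 + 1810/46786 = -670*1/25108 + 1810*(1/46786) = -335/12554 + 905/23393 = 3524715/293675722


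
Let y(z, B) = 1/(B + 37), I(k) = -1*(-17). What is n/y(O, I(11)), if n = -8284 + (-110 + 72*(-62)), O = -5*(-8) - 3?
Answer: -694332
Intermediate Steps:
I(k) = 17
O = 37 (O = 40 - 3 = 37)
y(z, B) = 1/(37 + B)
n = -12858 (n = -8284 + (-110 - 4464) = -8284 - 4574 = -12858)
n/y(O, I(11)) = -12858/(1/(37 + 17)) = -12858/(1/54) = -12858/1/54 = -12858*54 = -694332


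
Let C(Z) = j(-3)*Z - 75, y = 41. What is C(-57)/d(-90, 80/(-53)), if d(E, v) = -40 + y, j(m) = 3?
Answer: -246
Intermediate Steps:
C(Z) = -75 + 3*Z (C(Z) = 3*Z - 75 = -75 + 3*Z)
d(E, v) = 1 (d(E, v) = -40 + 41 = 1)
C(-57)/d(-90, 80/(-53)) = (-75 + 3*(-57))/1 = (-75 - 171)*1 = -246*1 = -246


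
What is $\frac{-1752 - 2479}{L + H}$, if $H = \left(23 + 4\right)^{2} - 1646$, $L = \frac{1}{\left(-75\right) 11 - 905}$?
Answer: $\frac{7319630}{1586411} \approx 4.614$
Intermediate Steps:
$L = - \frac{1}{1730}$ ($L = \frac{1}{-825 - 905} = \frac{1}{-1730} = - \frac{1}{1730} \approx -0.00057803$)
$H = -917$ ($H = 27^{2} - 1646 = 729 - 1646 = -917$)
$\frac{-1752 - 2479}{L + H} = \frac{-1752 - 2479}{- \frac{1}{1730} - 917} = - \frac{4231}{- \frac{1586411}{1730}} = \left(-4231\right) \left(- \frac{1730}{1586411}\right) = \frac{7319630}{1586411}$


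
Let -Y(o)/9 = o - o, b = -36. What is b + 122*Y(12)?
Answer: -36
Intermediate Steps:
Y(o) = 0 (Y(o) = -9*(o - o) = -9*0 = 0)
b + 122*Y(12) = -36 + 122*0 = -36 + 0 = -36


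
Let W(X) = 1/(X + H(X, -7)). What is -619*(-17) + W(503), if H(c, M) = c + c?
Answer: 15879208/1509 ≈ 10523.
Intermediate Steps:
H(c, M) = 2*c
W(X) = 1/(3*X) (W(X) = 1/(X + 2*X) = 1/(3*X))
-619*(-17) + W(503) = -619*(-17) + (⅓)/503 = 10523 + (⅓)*(1/503) = 10523 + 1/1509 = 15879208/1509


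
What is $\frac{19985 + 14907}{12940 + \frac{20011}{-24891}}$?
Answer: $\frac{868496772}{322069529} \approx 2.6966$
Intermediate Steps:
$\frac{19985 + 14907}{12940 + \frac{20011}{-24891}} = \frac{34892}{12940 + 20011 \left(- \frac{1}{24891}\right)} = \frac{34892}{12940 - \frac{20011}{24891}} = \frac{34892}{\frac{322069529}{24891}} = 34892 \cdot \frac{24891}{322069529} = \frac{868496772}{322069529}$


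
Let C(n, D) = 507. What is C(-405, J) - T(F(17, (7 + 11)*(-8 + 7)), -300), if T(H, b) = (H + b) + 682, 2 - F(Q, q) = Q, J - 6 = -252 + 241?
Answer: 140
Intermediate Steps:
J = -5 (J = 6 + (-252 + 241) = 6 - 11 = -5)
F(Q, q) = 2 - Q
T(H, b) = 682 + H + b
C(-405, J) - T(F(17, (7 + 11)*(-8 + 7)), -300) = 507 - (682 + (2 - 1*17) - 300) = 507 - (682 + (2 - 17) - 300) = 507 - (682 - 15 - 300) = 507 - 1*367 = 507 - 367 = 140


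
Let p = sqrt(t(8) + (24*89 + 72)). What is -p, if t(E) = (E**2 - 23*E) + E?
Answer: -4*sqrt(131) ≈ -45.782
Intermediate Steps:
t(E) = E**2 - 22*E
p = 4*sqrt(131) (p = sqrt(8*(-22 + 8) + (24*89 + 72)) = sqrt(8*(-14) + (2136 + 72)) = sqrt(-112 + 2208) = sqrt(2096) = 4*sqrt(131) ≈ 45.782)
-p = -4*sqrt(131)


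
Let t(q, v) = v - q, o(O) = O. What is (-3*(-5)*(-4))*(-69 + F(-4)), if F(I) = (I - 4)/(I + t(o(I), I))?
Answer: 4020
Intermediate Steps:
F(I) = (-4 + I)/I (F(I) = (I - 4)/(I + (I - I)) = (-4 + I)/(I + 0) = (-4 + I)/I)
(-3*(-5)*(-4))*(-69 + F(-4)) = (-3*(-5)*(-4))*(-69 + (-4 - 4)/(-4)) = (15*(-4))*(-69 - ¼*(-8)) = -60*(-69 + 2) = -60*(-67) = 4020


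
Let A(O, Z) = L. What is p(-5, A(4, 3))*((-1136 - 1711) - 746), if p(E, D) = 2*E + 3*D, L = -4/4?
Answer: 46709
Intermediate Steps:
L = -1 (L = -4*¼ = -1)
A(O, Z) = -1
p(-5, A(4, 3))*((-1136 - 1711) - 746) = (2*(-5) + 3*(-1))*((-1136 - 1711) - 746) = (-10 - 3)*(-2847 - 746) = -13*(-3593) = 46709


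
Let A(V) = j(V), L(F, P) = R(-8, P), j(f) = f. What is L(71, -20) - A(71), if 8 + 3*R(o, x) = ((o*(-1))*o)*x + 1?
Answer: 1060/3 ≈ 353.33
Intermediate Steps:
R(o, x) = -7/3 - x*o²/3 (R(o, x) = -8/3 + (((o*(-1))*o)*x + 1)/3 = -8/3 + (((-o)*o)*x + 1)/3 = -8/3 + ((-o²)*x + 1)/3 = -8/3 + (-x*o² + 1)/3 = -8/3 + (1 - x*o²)/3 = -8/3 + (⅓ - x*o²/3) = -7/3 - x*o²/3)
L(F, P) = -7/3 - 64*P/3 (L(F, P) = -7/3 - ⅓*P*(-8)² = -7/3 - ⅓*P*64 = -7/3 - 64*P/3)
A(V) = V
L(71, -20) - A(71) = (-7/3 - 64/3*(-20)) - 1*71 = (-7/3 + 1280/3) - 71 = 1273/3 - 71 = 1060/3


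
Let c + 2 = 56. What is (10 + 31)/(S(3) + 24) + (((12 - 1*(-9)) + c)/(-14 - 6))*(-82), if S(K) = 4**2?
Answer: 12341/40 ≈ 308.52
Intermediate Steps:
c = 54 (c = -2 + 56 = 54)
S(K) = 16
(10 + 31)/(S(3) + 24) + (((12 - 1*(-9)) + c)/(-14 - 6))*(-82) = (10 + 31)/(16 + 24) + (((12 - 1*(-9)) + 54)/(-14 - 6))*(-82) = 41/40 + (((12 + 9) + 54)/(-20))*(-82) = 41*(1/40) + ((21 + 54)*(-1/20))*(-82) = 41/40 + (75*(-1/20))*(-82) = 41/40 - 15/4*(-82) = 41/40 + 615/2 = 12341/40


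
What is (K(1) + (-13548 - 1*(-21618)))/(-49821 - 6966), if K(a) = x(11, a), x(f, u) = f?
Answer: -8081/56787 ≈ -0.14230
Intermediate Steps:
K(a) = 11
(K(1) + (-13548 - 1*(-21618)))/(-49821 - 6966) = (11 + (-13548 - 1*(-21618)))/(-49821 - 6966) = (11 + (-13548 + 21618))/(-56787) = (11 + 8070)*(-1/56787) = 8081*(-1/56787) = -8081/56787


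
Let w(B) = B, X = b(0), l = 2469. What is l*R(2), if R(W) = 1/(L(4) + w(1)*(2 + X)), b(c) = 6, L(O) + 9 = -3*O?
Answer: -2469/13 ≈ -189.92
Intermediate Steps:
L(O) = -9 - 3*O
X = 6
R(W) = -1/13 (R(W) = 1/((-9 - 3*4) + 1*(2 + 6)) = 1/((-9 - 12) + 1*8) = 1/(-21 + 8) = 1/(-13) = -1/13)
l*R(2) = 2469*(-1/13) = -2469/13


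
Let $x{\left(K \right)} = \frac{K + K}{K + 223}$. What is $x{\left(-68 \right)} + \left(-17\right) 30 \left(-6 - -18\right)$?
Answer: $- \frac{948736}{155} \approx -6120.9$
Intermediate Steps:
$x{\left(K \right)} = \frac{2 K}{223 + K}$
$x{\left(-68 \right)} + \left(-17\right) 30 \left(-6 - -18\right) = 2 \left(-68\right) \frac{1}{223 - 68} + \left(-17\right) 30 \left(-6 - -18\right) = 2 \left(-68\right) \frac{1}{155} - 510 \left(-6 + 18\right) = 2 \left(-68\right) \frac{1}{155} - 6120 = - \frac{136}{155} - 6120 = - \frac{948736}{155}$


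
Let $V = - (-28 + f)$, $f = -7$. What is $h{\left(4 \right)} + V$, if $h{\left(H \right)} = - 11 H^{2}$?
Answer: $-141$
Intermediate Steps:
$V = 35$ ($V = - (-28 - 7) = \left(-1\right) \left(-35\right) = 35$)
$h{\left(4 \right)} + V = - 11 \cdot 4^{2} + 35 = \left(-11\right) 16 + 35 = -176 + 35 = -141$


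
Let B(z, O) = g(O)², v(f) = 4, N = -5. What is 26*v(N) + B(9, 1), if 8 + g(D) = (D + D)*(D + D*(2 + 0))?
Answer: 108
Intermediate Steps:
g(D) = -8 + 6*D² (g(D) = -8 + (D + D)*(D + D*(2 + 0)) = -8 + (2*D)*(D + D*2) = -8 + (2*D)*(D + 2*D) = -8 + (2*D)*(3*D) = -8 + 6*D²)
B(z, O) = (-8 + 6*O²)²
26*v(N) + B(9, 1) = 26*4 + 4*(-4 + 3*1²)² = 104 + 4*(-4 + 3*1)² = 104 + 4*(-4 + 3)² = 104 + 4*(-1)² = 104 + 4*1 = 104 + 4 = 108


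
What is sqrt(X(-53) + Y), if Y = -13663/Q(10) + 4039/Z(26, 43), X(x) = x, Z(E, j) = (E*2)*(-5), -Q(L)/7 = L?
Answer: 11*sqrt(34671)/182 ≈ 11.254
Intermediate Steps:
Q(L) = -7*L
Z(E, j) = -10*E (Z(E, j) = (2*E)*(-5) = -10*E)
Y = 65393/364 (Y = -13663/((-7*10)) + 4039/((-10*26)) = -13663/(-70) + 4039/(-260) = -13663*(-1/70) + 4039*(-1/260) = 13663/70 - 4039/260 = 65393/364 ≈ 179.65)
sqrt(X(-53) + Y) = sqrt(-53 + 65393/364) = sqrt(46101/364) = 11*sqrt(34671)/182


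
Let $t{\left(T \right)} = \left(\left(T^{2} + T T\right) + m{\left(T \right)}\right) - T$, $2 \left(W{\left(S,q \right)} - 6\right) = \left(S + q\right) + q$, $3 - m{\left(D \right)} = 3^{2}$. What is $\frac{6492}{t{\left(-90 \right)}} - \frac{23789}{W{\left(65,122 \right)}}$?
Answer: $- \frac{64389685}{435597} \approx -147.82$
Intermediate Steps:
$m{\left(D \right)} = -6$ ($m{\left(D \right)} = 3 - 3^{2} = 3 - 9 = -6$)
$W{\left(S,q \right)} = 6 + q + \frac{S}{2}$ ($W{\left(S,q \right)} = 6 + \frac{\left(S + q\right) + q}{2} = 6 + \frac{S + 2 q}{2} = 6 + \left(q + \frac{S}{2}\right) = 6 + q + \frac{S}{2}$)
$t{\left(T \right)} = -6 - T + 2 T^{2}$ ($t{\left(T \right)} = \left(\left(T^{2} + T T\right) - 6\right) - T = \left(\left(T^{2} + T^{2}\right) - 6\right) - T = \left(2 T^{2} - 6\right) - T = \left(-6 + 2 T^{2}\right) - T = -6 - T + 2 T^{2}$)
$\frac{6492}{t{\left(-90 \right)}} - \frac{23789}{W{\left(65,122 \right)}} = \frac{6492}{-6 - -90 + 2 \left(-90\right)^{2}} - \frac{23789}{6 + 122 + \frac{1}{2} \cdot 65} = \frac{6492}{-6 + 90 + 2 \cdot 8100} - \frac{23789}{6 + 122 + \frac{65}{2}} = \frac{6492}{-6 + 90 + 16200} - \frac{23789}{\frac{321}{2}} = \frac{6492}{16284} - \frac{47578}{321} = 6492 \cdot \frac{1}{16284} - \frac{47578}{321} = \frac{541}{1357} - \frac{47578}{321} = - \frac{64389685}{435597}$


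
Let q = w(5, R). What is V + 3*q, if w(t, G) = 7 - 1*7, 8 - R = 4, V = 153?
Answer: 153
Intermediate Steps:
R = 4 (R = 8 - 1*4 = 8 - 4 = 4)
w(t, G) = 0 (w(t, G) = 7 - 7 = 0)
q = 0
V + 3*q = 153 + 3*0 = 153 + 0 = 153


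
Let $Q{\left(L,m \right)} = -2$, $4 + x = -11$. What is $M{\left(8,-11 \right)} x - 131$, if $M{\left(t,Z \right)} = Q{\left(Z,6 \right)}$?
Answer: $-101$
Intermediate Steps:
$x = -15$ ($x = -4 - 11 = -15$)
$M{\left(t,Z \right)} = -2$
$M{\left(8,-11 \right)} x - 131 = \left(-2\right) \left(-15\right) - 131 = 30 - 131 = -101$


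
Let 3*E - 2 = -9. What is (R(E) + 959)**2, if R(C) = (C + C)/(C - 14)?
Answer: 45091225/49 ≈ 9.2023e+5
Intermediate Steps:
E = -7/3 (E = 2/3 + (1/3)*(-9) = 2/3 - 3 = -7/3 ≈ -2.3333)
R(C) = 2*C/(-14 + C) (R(C) = (2*C)/(-14 + C) = 2*C/(-14 + C))
(R(E) + 959)**2 = (2*(-7/3)/(-14 - 7/3) + 959)**2 = (2*(-7/3)/(-49/3) + 959)**2 = (2*(-7/3)*(-3/49) + 959)**2 = (2/7 + 959)**2 = (6715/7)**2 = 45091225/49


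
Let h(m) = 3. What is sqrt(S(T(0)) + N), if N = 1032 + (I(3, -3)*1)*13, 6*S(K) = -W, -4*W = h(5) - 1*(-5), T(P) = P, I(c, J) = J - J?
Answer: sqrt(9291)/3 ≈ 32.130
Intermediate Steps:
I(c, J) = 0
W = -2 (W = -(3 - 1*(-5))/4 = -(3 + 5)/4 = -1/4*8 = -2)
S(K) = 1/3 (S(K) = (-1*(-2))/6 = (1/6)*2 = 1/3)
N = 1032 (N = 1032 + (0*1)*13 = 1032 + 0*13 = 1032 + 0 = 1032)
sqrt(S(T(0)) + N) = sqrt(1/3 + 1032) = sqrt(3097/3) = sqrt(9291)/3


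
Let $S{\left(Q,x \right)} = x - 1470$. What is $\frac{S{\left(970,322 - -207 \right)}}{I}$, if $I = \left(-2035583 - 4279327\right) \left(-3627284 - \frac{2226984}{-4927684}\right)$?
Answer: $- \frac{1159237661}{28218344421880846380} \approx -4.1081 \cdot 10^{-11}$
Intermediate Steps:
$S{\left(Q,x \right)} = -1470 + x$
$I = \frac{28218344421880846380}{1231921}$ ($I = - 6314910 \left(-3627284 - - \frac{556746}{1231921}\right) = - 6314910 \left(-3627284 + \frac{556746}{1231921}\right) = \left(-6314910\right) \left(- \frac{4468526775818}{1231921}\right) = \frac{28218344421880846380}{1231921} \approx 2.2906 \cdot 10^{13}$)
$\frac{S{\left(970,322 - -207 \right)}}{I} = \frac{-1470 + \left(322 - -207\right)}{\frac{28218344421880846380}{1231921}} = \left(-1470 + \left(322 + 207\right)\right) \frac{1231921}{28218344421880846380} = \left(-1470 + 529\right) \frac{1231921}{28218344421880846380} = \left(-941\right) \frac{1231921}{28218344421880846380} = - \frac{1159237661}{28218344421880846380}$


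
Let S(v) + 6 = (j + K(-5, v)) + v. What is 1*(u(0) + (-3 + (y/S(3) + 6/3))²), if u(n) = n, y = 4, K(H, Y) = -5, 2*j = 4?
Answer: 25/9 ≈ 2.7778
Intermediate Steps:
j = 2 (j = (½)*4 = 2)
S(v) = -9 + v (S(v) = -6 + ((2 - 5) + v) = -6 + (-3 + v) = -9 + v)
1*(u(0) + (-3 + (y/S(3) + 6/3))²) = 1*(0 + (-3 + (4/(-9 + 3) + 6/3))²) = 1*(0 + (-3 + (4/(-6) + 6*(⅓)))²) = 1*(0 + (-3 + (4*(-⅙) + 2))²) = 1*(0 + (-3 + (-⅔ + 2))²) = 1*(0 + (-3 + 4/3)²) = 1*(0 + (-5/3)²) = 1*(0 + 25/9) = 1*(25/9) = 25/9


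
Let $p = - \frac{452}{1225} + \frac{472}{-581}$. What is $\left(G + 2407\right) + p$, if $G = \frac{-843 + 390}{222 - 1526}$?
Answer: $\frac{319019596911}{132584200} \approx 2406.2$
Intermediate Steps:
$p = - \frac{120116}{101675}$ ($p = \left(-452\right) \frac{1}{1225} + 472 \left(- \frac{1}{581}\right) = - \frac{452}{1225} - \frac{472}{581} = - \frac{120116}{101675} \approx -1.1814$)
$G = \frac{453}{1304}$ ($G = - \frac{453}{-1304} = \left(-453\right) \left(- \frac{1}{1304}\right) = \frac{453}{1304} \approx 0.34739$)
$\left(G + 2407\right) + p = \left(\frac{453}{1304} + 2407\right) - \frac{120116}{101675} = \frac{3139181}{1304} - \frac{120116}{101675} = \frac{319019596911}{132584200}$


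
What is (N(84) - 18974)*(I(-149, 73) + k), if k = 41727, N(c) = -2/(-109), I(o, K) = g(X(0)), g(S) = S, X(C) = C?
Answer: -86298279228/109 ≈ -7.9173e+8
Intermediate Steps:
I(o, K) = 0
N(c) = 2/109 (N(c) = -2*(-1/109) = 2/109)
(N(84) - 18974)*(I(-149, 73) + k) = (2/109 - 18974)*(0 + 41727) = -2068164/109*41727 = -86298279228/109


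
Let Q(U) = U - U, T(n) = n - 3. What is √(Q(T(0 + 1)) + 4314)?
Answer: √4314 ≈ 65.681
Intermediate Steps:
T(n) = -3 + n
Q(U) = 0
√(Q(T(0 + 1)) + 4314) = √(0 + 4314) = √4314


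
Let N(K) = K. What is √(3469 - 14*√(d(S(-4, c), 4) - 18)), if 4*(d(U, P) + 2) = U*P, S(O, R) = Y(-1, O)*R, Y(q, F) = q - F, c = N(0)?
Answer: √(3469 - 28*I*√5) ≈ 58.901 - 0.5315*I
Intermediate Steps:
c = 0
S(O, R) = R*(-1 - O) (S(O, R) = (-1 - O)*R = R*(-1 - O))
d(U, P) = -2 + P*U/4 (d(U, P) = -2 + (U*P)/4 = -2 + (P*U)/4 = -2 + P*U/4)
√(3469 - 14*√(d(S(-4, c), 4) - 18)) = √(3469 - 14*√((-2 + (¼)*4*(-1*0*(1 - 4))) - 18)) = √(3469 - 14*√((-2 + (¼)*4*(-1*0*(-3))) - 18)) = √(3469 - 14*√((-2 + (¼)*4*0) - 18)) = √(3469 - 14*√((-2 + 0) - 18)) = √(3469 - 14*√(-2 - 18)) = √(3469 - 28*I*√5)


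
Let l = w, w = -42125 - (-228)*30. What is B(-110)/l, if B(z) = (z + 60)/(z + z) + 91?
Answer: -2007/776270 ≈ -0.0025854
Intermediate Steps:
w = -35285 (w = -42125 - 1*(-6840) = -42125 + 6840 = -35285)
l = -35285
B(z) = 91 + (60 + z)/(2*z) (B(z) = (60 + z)/((2*z)) + 91 = (60 + z)*(1/(2*z)) + 91 = (60 + z)/(2*z) + 91 = 91 + (60 + z)/(2*z))
B(-110)/l = (183/2 + 30/(-110))/(-35285) = (183/2 + 30*(-1/110))*(-1/35285) = (183/2 - 3/11)*(-1/35285) = (2007/22)*(-1/35285) = -2007/776270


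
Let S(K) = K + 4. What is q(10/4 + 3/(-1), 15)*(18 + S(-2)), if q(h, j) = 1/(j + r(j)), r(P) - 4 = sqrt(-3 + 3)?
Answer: 20/19 ≈ 1.0526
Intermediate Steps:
S(K) = 4 + K
r(P) = 4 (r(P) = 4 + sqrt(-3 + 3) = 4 + sqrt(0) = 4 + 0 = 4)
q(h, j) = 1/(4 + j) (q(h, j) = 1/(j + 4) = 1/(4 + j))
q(10/4 + 3/(-1), 15)*(18 + S(-2)) = (18 + (4 - 2))/(4 + 15) = (18 + 2)/19 = (1/19)*20 = 20/19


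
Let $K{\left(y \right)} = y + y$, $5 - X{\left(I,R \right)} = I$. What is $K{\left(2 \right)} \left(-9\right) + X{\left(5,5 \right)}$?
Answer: $-36$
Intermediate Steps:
$X{\left(I,R \right)} = 5 - I$
$K{\left(y \right)} = 2 y$
$K{\left(2 \right)} \left(-9\right) + X{\left(5,5 \right)} = 2 \cdot 2 \left(-9\right) + \left(5 - 5\right) = 4 \left(-9\right) + \left(5 - 5\right) = -36 + 0 = -36$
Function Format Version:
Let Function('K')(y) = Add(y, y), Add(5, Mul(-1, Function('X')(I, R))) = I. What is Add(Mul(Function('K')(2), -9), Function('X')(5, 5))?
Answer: -36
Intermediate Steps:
Function('X')(I, R) = Add(5, Mul(-1, I))
Function('K')(y) = Mul(2, y)
Add(Mul(Function('K')(2), -9), Function('X')(5, 5)) = Add(Mul(Mul(2, 2), -9), Add(5, Mul(-1, 5))) = Add(Mul(4, -9), Add(5, -5)) = Add(-36, 0) = -36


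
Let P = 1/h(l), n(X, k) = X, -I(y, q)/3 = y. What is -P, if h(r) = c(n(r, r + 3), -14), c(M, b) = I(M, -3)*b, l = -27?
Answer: 1/1134 ≈ 0.00088183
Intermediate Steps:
I(y, q) = -3*y
c(M, b) = -3*M*b (c(M, b) = (-3*M)*b = -3*M*b)
h(r) = 42*r (h(r) = -3*r*(-14) = 42*r)
P = -1/1134 (P = 1/(42*(-27)) = 1/(-1134) = -1/1134 ≈ -0.00088183)
-P = -1*(-1/1134) = 1/1134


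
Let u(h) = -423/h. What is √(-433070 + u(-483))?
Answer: I*√11225584769/161 ≈ 658.08*I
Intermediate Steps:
√(-433070 + u(-483)) = √(-433070 - 423/(-483)) = √(-433070 - 423*(-1/483)) = √(-433070 + 141/161) = √(-69724129/161) = I*√11225584769/161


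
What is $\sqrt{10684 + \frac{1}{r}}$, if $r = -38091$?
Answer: $\frac{\sqrt{15501674980113}}{38091} \approx 103.36$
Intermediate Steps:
$\sqrt{10684 + \frac{1}{r}} = \sqrt{10684 + \frac{1}{-38091}} = \sqrt{10684 - \frac{1}{38091}} = \sqrt{\frac{406964243}{38091}} = \frac{\sqrt{15501674980113}}{38091}$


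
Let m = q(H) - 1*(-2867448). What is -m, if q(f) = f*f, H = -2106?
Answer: -7302684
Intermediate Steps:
q(f) = f**2
m = 7302684 (m = (-2106)**2 - 1*(-2867448) = 4435236 + 2867448 = 7302684)
-m = -1*7302684 = -7302684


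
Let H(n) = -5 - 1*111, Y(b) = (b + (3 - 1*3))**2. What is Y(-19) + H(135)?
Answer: 245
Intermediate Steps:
Y(b) = b**2 (Y(b) = (b + (3 - 3))**2 = (b + 0)**2 = b**2)
H(n) = -116 (H(n) = -5 - 111 = -116)
Y(-19) + H(135) = (-19)**2 - 116 = 361 - 116 = 245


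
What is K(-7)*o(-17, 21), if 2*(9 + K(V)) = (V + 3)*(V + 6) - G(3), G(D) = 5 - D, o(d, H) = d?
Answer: 136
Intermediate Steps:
K(V) = -10 + (3 + V)*(6 + V)/2 (K(V) = -9 + ((V + 3)*(V + 6) - (5 - 1*3))/2 = -9 + ((3 + V)*(6 + V) - (5 - 3))/2 = -9 + ((3 + V)*(6 + V) - 1*2)/2 = -9 + ((3 + V)*(6 + V) - 2)/2 = -9 + (-2 + (3 + V)*(6 + V))/2 = -9 + (-1 + (3 + V)*(6 + V)/2) = -10 + (3 + V)*(6 + V)/2)
K(-7)*o(-17, 21) = (-1 + (½)*(-7)² + (9/2)*(-7))*(-17) = (-1 + (½)*49 - 63/2)*(-17) = (-1 + 49/2 - 63/2)*(-17) = -8*(-17) = 136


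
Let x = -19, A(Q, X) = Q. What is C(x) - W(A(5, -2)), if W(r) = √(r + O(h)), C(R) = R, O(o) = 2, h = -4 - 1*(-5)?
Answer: -19 - √7 ≈ -21.646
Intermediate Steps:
h = 1 (h = -4 + 5 = 1)
W(r) = √(2 + r) (W(r) = √(r + 2) = √(2 + r))
C(x) - W(A(5, -2)) = -19 - √(2 + 5) = -19 - √7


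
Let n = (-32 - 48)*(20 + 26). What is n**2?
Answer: 13542400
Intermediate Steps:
n = -3680 (n = -80*46 = -3680)
n**2 = (-3680)**2 = 13542400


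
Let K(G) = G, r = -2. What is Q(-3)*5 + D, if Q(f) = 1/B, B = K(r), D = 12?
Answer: 19/2 ≈ 9.5000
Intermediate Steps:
B = -2
Q(f) = -½ (Q(f) = 1/(-2) = -½)
Q(-3)*5 + D = -½*5 + 12 = -5/2 + 12 = 19/2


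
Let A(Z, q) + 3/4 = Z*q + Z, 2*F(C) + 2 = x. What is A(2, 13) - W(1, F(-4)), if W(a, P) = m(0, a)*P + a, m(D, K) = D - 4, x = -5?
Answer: 49/4 ≈ 12.250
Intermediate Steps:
F(C) = -7/2 (F(C) = -1 + (½)*(-5) = -1 - 5/2 = -7/2)
m(D, K) = -4 + D
A(Z, q) = -¾ + Z + Z*q (A(Z, q) = -¾ + (Z*q + Z) = -¾ + (Z + Z*q) = -¾ + Z + Z*q)
W(a, P) = a - 4*P (W(a, P) = (-4 + 0)*P + a = -4*P + a = a - 4*P)
A(2, 13) - W(1, F(-4)) = (-¾ + 2 + 2*13) - (1 - 4*(-7/2)) = (-¾ + 2 + 26) - (1 + 14) = 109/4 - 1*15 = 109/4 - 15 = 49/4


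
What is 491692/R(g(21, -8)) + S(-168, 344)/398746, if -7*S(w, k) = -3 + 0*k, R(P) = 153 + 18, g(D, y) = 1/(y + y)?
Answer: 1372421528137/477298962 ≈ 2875.4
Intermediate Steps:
g(D, y) = 1/(2*y)
R(P) = 171
S(w, k) = 3/7 (S(w, k) = -(-3 + 0*k)/7 = -(-3 + 0)/7 = -1/7*(-3) = 3/7)
491692/R(g(21, -8)) + S(-168, 344)/398746 = 491692/171 + (3/7)/398746 = 491692*(1/171) + (3/7)*(1/398746) = 491692/171 + 3/2791222 = 1372421528137/477298962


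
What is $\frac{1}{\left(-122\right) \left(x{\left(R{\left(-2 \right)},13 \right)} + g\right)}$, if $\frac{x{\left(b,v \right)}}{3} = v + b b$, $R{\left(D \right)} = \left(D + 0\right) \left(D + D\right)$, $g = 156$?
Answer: $- \frac{1}{47214} \approx -2.118 \cdot 10^{-5}$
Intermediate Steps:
$R{\left(D \right)} = 2 D^{2}$ ($R{\left(D \right)} = D 2 D = 2 D^{2}$)
$x{\left(b,v \right)} = 3 v + 3 b^{2}$ ($x{\left(b,v \right)} = 3 \left(v + b b\right) = 3 \left(v + b^{2}\right) = 3 v + 3 b^{2}$)
$\frac{1}{\left(-122\right) \left(x{\left(R{\left(-2 \right)},13 \right)} + g\right)} = \frac{1}{\left(-122\right) \left(\left(3 \cdot 13 + 3 \left(2 \left(-2\right)^{2}\right)^{2}\right) + 156\right)} = \frac{1}{\left(-122\right) \left(\left(39 + 3 \left(2 \cdot 4\right)^{2}\right) + 156\right)} = \frac{1}{\left(-122\right) \left(\left(39 + 3 \cdot 8^{2}\right) + 156\right)} = \frac{1}{\left(-122\right) \left(\left(39 + 3 \cdot 64\right) + 156\right)} = \frac{1}{\left(-122\right) \left(\left(39 + 192\right) + 156\right)} = \frac{1}{\left(-122\right) \left(231 + 156\right)} = \frac{1}{\left(-122\right) 387} = \frac{1}{-47214} = - \frac{1}{47214}$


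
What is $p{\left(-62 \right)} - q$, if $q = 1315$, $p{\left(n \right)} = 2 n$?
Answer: $-1439$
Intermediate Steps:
$p{\left(-62 \right)} - q = 2 \left(-62\right) - 1315 = -124 - 1315 = -1439$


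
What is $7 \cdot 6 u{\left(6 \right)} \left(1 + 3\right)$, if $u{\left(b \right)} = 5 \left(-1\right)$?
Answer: $-840$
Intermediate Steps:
$u{\left(b \right)} = -5$
$7 \cdot 6 u{\left(6 \right)} \left(1 + 3\right) = 7 \cdot 6 \left(- 5 \left(1 + 3\right)\right) = 42 \left(\left(-5\right) 4\right) = 42 \left(-20\right) = -840$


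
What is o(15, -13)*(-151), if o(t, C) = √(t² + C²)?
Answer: -151*√394 ≈ -2997.3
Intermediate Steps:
o(t, C) = √(C² + t²)
o(15, -13)*(-151) = √((-13)² + 15²)*(-151) = √(169 + 225)*(-151) = √394*(-151) = -151*√394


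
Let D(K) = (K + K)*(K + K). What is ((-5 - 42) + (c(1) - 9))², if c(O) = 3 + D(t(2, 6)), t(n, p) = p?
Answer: 8281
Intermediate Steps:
D(K) = 4*K² (D(K) = (2*K)*(2*K) = 4*K²)
c(O) = 147 (c(O) = 3 + 4*6² = 3 + 4*36 = 3 + 144 = 147)
((-5 - 42) + (c(1) - 9))² = ((-5 - 42) + (147 - 9))² = (-47 + 138)² = 91² = 8281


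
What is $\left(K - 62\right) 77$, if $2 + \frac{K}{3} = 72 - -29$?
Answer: $18095$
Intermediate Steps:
$K = 297$ ($K = -6 + 3 \left(72 - -29\right) = -6 + 3 \left(72 + 29\right) = -6 + 3 \cdot 101 = -6 + 303 = 297$)
$\left(K - 62\right) 77 = \left(297 - 62\right) 77 = 235 \cdot 77 = 18095$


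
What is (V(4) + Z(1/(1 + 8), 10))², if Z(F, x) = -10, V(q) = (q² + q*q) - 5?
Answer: 289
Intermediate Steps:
V(q) = -5 + 2*q² (V(q) = (q² + q²) - 5 = 2*q² - 5 = -5 + 2*q²)
(V(4) + Z(1/(1 + 8), 10))² = ((-5 + 2*4²) - 10)² = ((-5 + 2*16) - 10)² = ((-5 + 32) - 10)² = (27 - 10)² = 17² = 289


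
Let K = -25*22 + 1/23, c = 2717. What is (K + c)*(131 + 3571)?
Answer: 184515084/23 ≈ 8.0224e+6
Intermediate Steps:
K = -12649/23 (K = -550 + 1/23 = -12649/23 ≈ -549.96)
(K + c)*(131 + 3571) = (-12649/23 + 2717)*(131 + 3571) = (49842/23)*3702 = 184515084/23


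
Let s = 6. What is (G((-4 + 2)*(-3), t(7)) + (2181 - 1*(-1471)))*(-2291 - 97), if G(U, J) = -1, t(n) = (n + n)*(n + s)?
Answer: -8718588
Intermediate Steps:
t(n) = 2*n*(6 + n) (t(n) = (n + n)*(n + 6) = (2*n)*(6 + n) = 2*n*(6 + n))
(G((-4 + 2)*(-3), t(7)) + (2181 - 1*(-1471)))*(-2291 - 97) = (-1 + (2181 - 1*(-1471)))*(-2291 - 97) = (-1 + (2181 + 1471))*(-2388) = (-1 + 3652)*(-2388) = 3651*(-2388) = -8718588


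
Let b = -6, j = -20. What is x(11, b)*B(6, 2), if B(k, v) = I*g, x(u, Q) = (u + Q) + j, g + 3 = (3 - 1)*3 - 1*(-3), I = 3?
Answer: -270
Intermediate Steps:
g = 6 (g = -3 + ((3 - 1)*3 - 1*(-3)) = -3 + (2*3 + 3) = -3 + (6 + 3) = -3 + 9 = 6)
x(u, Q) = -20 + Q + u (x(u, Q) = (u + Q) - 20 = (Q + u) - 20 = -20 + Q + u)
B(k, v) = 18 (B(k, v) = 3*6 = 18)
x(11, b)*B(6, 2) = (-20 - 6 + 11)*18 = -15*18 = -270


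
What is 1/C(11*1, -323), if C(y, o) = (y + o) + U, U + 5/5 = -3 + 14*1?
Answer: -1/302 ≈ -0.0033113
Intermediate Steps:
U = 10 (U = -1 + (-3 + 14*1) = -1 + (-3 + 14) = -1 + 11 = 10)
C(y, o) = 10 + o + y (C(y, o) = (y + o) + 10 = (o + y) + 10 = 10 + o + y)
1/C(11*1, -323) = 1/(10 - 323 + 11*1) = 1/(10 - 323 + 11) = 1/(-302) = -1/302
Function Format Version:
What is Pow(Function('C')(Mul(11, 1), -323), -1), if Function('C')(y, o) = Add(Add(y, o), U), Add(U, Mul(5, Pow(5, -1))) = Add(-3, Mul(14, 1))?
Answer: Rational(-1, 302) ≈ -0.0033113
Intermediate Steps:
U = 10 (U = Add(-1, Add(-3, Mul(14, 1))) = Add(-1, Add(-3, 14)) = Add(-1, 11) = 10)
Function('C')(y, o) = Add(10, o, y) (Function('C')(y, o) = Add(Add(y, o), 10) = Add(Add(o, y), 10) = Add(10, o, y))
Pow(Function('C')(Mul(11, 1), -323), -1) = Pow(Add(10, -323, Mul(11, 1)), -1) = Pow(Add(10, -323, 11), -1) = Pow(-302, -1) = Rational(-1, 302)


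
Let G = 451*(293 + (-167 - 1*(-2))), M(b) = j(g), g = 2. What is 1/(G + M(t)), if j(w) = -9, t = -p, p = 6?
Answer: 1/57719 ≈ 1.7325e-5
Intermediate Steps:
t = -6 (t = -1*6 = -6)
M(b) = -9
G = 57728 (G = 451*(293 + (-167 + 2)) = 451*(293 - 165) = 451*128 = 57728)
1/(G + M(t)) = 1/(57728 - 9) = 1/57719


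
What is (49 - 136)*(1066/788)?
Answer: -46371/394 ≈ -117.69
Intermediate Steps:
(49 - 136)*(1066/788) = -92742/788 = -87*533/394 = -46371/394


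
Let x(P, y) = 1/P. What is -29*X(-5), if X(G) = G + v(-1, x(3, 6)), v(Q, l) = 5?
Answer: 0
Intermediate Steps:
X(G) = 5 + G (X(G) = G + 5 = 5 + G)
-29*X(-5) = -29*(5 - 5) = -29*0 = 0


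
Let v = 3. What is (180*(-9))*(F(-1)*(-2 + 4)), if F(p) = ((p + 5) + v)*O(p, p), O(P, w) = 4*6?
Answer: -544320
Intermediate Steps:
O(P, w) = 24
F(p) = 192 + 24*p (F(p) = ((p + 5) + 3)*24 = ((5 + p) + 3)*24 = (8 + p)*24 = 192 + 24*p)
(180*(-9))*(F(-1)*(-2 + 4)) = (180*(-9))*((192 + 24*(-1))*(-2 + 4)) = -1620*(192 - 24)*2 = -272160*2 = -1620*336 = -544320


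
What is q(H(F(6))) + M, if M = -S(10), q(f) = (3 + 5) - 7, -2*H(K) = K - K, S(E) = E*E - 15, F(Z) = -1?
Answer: -84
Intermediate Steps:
S(E) = -15 + E² (S(E) = E² - 15 = -15 + E²)
H(K) = 0 (H(K) = -(K - K)/2 = -½*0 = 0)
q(f) = 1 (q(f) = 8 - 7 = 1)
M = -85 (M = -(-15 + 10²) = -(-15 + 100) = -1*85 = -85)
q(H(F(6))) + M = 1 - 85 = -84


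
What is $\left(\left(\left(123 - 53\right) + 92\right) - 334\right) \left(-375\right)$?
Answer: $64500$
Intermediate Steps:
$\left(\left(\left(123 - 53\right) + 92\right) - 334\right) \left(-375\right) = \left(\left(70 + 92\right) - 334\right) \left(-375\right) = \left(162 - 334\right) \left(-375\right) = \left(-172\right) \left(-375\right) = 64500$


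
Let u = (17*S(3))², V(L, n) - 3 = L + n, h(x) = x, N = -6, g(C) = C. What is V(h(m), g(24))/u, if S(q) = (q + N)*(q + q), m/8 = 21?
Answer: 65/31212 ≈ 0.0020825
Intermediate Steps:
m = 168 (m = 8*21 = 168)
S(q) = 2*q*(-6 + q) (S(q) = (q - 6)*(q + q) = (-6 + q)*(2*q) = 2*q*(-6 + q))
V(L, n) = 3 + L + n (V(L, n) = 3 + (L + n) = 3 + L + n)
u = 93636 (u = (17*(2*3*(-6 + 3)))² = (17*(2*3*(-3)))² = (17*(-18))² = (-306)² = 93636)
V(h(m), g(24))/u = (3 + 168 + 24)/93636 = 195*(1/93636) = 65/31212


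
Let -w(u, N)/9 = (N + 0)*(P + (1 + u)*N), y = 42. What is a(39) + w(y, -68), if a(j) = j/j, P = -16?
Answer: -1799279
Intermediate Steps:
a(j) = 1
w(u, N) = -9*N*(-16 + N*(1 + u)) (w(u, N) = -9*(N + 0)*(-16 + (1 + u)*N) = -9*N*(-16 + N*(1 + u)))
a(39) + w(y, -68) = 1 + 9*(-68)*(16 - 1*(-68) - 1*(-68)*42) = 1 + 9*(-68)*(16 + 68 + 2856) = 1 + 9*(-68)*2940 = 1 - 1799280 = -1799279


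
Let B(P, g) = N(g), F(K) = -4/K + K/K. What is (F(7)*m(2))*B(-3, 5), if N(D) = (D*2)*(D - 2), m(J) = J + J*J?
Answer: 540/7 ≈ 77.143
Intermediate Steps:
m(J) = J + J²
F(K) = 1 - 4/K (F(K) = -4/K + 1 = 1 - 4/K)
N(D) = 2*D*(-2 + D) (N(D) = (2*D)*(-2 + D) = 2*D*(-2 + D))
B(P, g) = 2*g*(-2 + g)
(F(7)*m(2))*B(-3, 5) = (((-4 + 7)/7)*(2*(1 + 2)))*(2*5*(-2 + 5)) = (((⅐)*3)*(2*3))*(2*5*3) = ((3/7)*6)*30 = (18/7)*30 = 540/7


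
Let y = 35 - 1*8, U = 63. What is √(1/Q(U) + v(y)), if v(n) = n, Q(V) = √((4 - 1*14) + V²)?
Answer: √(423189387 + 3959*√3959)/3959 ≈ 5.1977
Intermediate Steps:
Q(V) = √(-10 + V²) (Q(V) = √((4 - 14) + V²) = √(-10 + V²))
y = 27 (y = 35 - 8 = 27)
√(1/Q(U) + v(y)) = √(1/(√(-10 + 63²)) + 27) = √(1/(√(-10 + 3969)) + 27) = √(1/(√3959) + 27) = √(√3959/3959 + 27) = √(27 + √3959/3959)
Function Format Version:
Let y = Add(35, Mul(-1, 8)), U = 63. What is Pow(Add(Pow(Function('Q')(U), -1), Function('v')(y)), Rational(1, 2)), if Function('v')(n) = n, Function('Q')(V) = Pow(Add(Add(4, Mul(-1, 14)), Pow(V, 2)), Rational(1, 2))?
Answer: Mul(Rational(1, 3959), Pow(Add(423189387, Mul(3959, Pow(3959, Rational(1, 2)))), Rational(1, 2))) ≈ 5.1977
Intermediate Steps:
Function('Q')(V) = Pow(Add(-10, Pow(V, 2)), Rational(1, 2)) (Function('Q')(V) = Pow(Add(Add(4, -14), Pow(V, 2)), Rational(1, 2)) = Pow(Add(-10, Pow(V, 2)), Rational(1, 2)))
y = 27 (y = Add(35, -8) = 27)
Pow(Add(Pow(Function('Q')(U), -1), Function('v')(y)), Rational(1, 2)) = Pow(Add(Pow(Pow(Add(-10, Pow(63, 2)), Rational(1, 2)), -1), 27), Rational(1, 2)) = Pow(Add(Pow(Pow(Add(-10, 3969), Rational(1, 2)), -1), 27), Rational(1, 2)) = Pow(Add(Pow(Pow(3959, Rational(1, 2)), -1), 27), Rational(1, 2)) = Pow(Add(Mul(Rational(1, 3959), Pow(3959, Rational(1, 2))), 27), Rational(1, 2)) = Pow(Add(27, Mul(Rational(1, 3959), Pow(3959, Rational(1, 2)))), Rational(1, 2))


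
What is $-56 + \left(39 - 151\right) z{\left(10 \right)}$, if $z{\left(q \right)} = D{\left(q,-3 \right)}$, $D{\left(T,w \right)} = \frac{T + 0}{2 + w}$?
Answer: $1064$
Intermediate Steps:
$D{\left(T,w \right)} = \frac{T}{2 + w}$
$z{\left(q \right)} = - q$ ($z{\left(q \right)} = \frac{q}{2 - 3} = \frac{q}{-1} = q \left(-1\right) = - q$)
$-56 + \left(39 - 151\right) z{\left(10 \right)} = -56 + \left(39 - 151\right) \left(\left(-1\right) 10\right) = -56 - -1120 = -56 + 1120 = 1064$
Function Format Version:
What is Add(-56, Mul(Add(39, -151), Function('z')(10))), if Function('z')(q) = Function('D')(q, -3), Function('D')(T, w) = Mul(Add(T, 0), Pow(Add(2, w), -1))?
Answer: 1064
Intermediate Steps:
Function('D')(T, w) = Mul(T, Pow(Add(2, w), -1))
Function('z')(q) = Mul(-1, q) (Function('z')(q) = Mul(q, Pow(Add(2, -3), -1)) = Mul(q, Pow(-1, -1)) = Mul(q, -1) = Mul(-1, q))
Add(-56, Mul(Add(39, -151), Function('z')(10))) = Add(-56, Mul(Add(39, -151), Mul(-1, 10))) = Add(-56, Mul(-112, -10)) = Add(-56, 1120) = 1064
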